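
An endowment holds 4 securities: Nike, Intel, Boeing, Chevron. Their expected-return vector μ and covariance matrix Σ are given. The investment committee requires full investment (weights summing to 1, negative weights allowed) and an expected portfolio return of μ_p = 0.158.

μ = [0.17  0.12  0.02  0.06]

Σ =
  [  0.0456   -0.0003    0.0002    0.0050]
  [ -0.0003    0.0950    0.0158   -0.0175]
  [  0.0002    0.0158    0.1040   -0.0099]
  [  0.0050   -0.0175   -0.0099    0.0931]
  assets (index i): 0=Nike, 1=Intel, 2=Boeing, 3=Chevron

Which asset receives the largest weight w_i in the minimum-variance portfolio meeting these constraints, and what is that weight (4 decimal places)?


g=Σ⁻¹μ = [3.6587  1.3997  0.0407  0.7154]
h=Σ⁻¹𝟙 = [20.5675  11.4341  9.0523  12.7484]
a=μᵀg=0.833678  b=𝟙ᵀg=5.814519  c=𝟙ᵀh=53.802303  D=ac−b²=11.045160
λ₁=(c·0.158−b)/D = (53.802303·0.158−5.814519)/11.045160 = 0.243206
λ₂=(a−b·0.158)/D = (0.833678−5.814519·0.158)/11.045160 = -0.007697
w* = 0.243206·g + -0.007697·h:
  w_0 = 0.243206·3.6587 + -0.007697·20.5675 = 0.7315  (Nike)
  w_1 = 0.243206·1.3997 + -0.007697·11.4341 = 0.2524  (Intel)
  w_2 = 0.243206·0.0407 + -0.007697·9.0523 = -0.0598  (Boeing)
  w_3 = 0.243206·0.7154 + -0.007697·12.7484 = 0.0759  (Chevron)
Σw_i=1.0000  μᵀw=0.1580
σ²=wᵀΣw=λ₁·μ_p+λ₂ = 0.243206·0.158 + -0.007697 = 0.030729 ≈ 0.0307

Nike (0.7315)


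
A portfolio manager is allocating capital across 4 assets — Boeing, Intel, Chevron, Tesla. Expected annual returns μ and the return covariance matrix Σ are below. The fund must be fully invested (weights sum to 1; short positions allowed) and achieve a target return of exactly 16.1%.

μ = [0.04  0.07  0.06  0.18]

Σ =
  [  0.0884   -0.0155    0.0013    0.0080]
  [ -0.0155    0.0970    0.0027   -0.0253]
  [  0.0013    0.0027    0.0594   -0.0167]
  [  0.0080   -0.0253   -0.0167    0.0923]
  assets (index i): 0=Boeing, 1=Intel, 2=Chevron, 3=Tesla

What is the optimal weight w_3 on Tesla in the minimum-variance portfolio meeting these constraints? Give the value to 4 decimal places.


0.7936

x=Σ⁻¹μ = [0.4422  1.4251  1.6678  2.6042]
y=Σ⁻¹𝟙 = [12.2458  16.3914  20.8956  18.0465]
a=μᵀx=0.686277  b=𝟙ᵀx=6.139344  c=𝟙ᵀy=67.579405  D=ac−b²=8.686635
λ₁=(c·0.161−b)/D = (67.579405·0.161−6.139344)/8.686635 = 0.545774
λ₂=(a−b·0.161)/D = (0.686277−6.139344·0.161)/8.686635 = -0.034784
w* = 0.545774·x + -0.034784·y:
  w_0 = 0.545774·0.4422 + -0.034784·12.2458 = -0.1846  (Boeing)
  w_1 = 0.545774·1.4251 + -0.034784·16.3914 = 0.2076  (Intel)
  w_2 = 0.545774·1.6678 + -0.034784·20.8956 = 0.1834  (Chevron)
  w_3 = 0.545774·2.6042 + -0.034784·18.0465 = 0.7936  (Tesla)
Σw_i=1.0000  μᵀw=0.1610
σ²=wᵀΣw=λ₁·μ_p+λ₂ = 0.545774·0.161 + -0.034784 = 0.053085 ≈ 0.0531


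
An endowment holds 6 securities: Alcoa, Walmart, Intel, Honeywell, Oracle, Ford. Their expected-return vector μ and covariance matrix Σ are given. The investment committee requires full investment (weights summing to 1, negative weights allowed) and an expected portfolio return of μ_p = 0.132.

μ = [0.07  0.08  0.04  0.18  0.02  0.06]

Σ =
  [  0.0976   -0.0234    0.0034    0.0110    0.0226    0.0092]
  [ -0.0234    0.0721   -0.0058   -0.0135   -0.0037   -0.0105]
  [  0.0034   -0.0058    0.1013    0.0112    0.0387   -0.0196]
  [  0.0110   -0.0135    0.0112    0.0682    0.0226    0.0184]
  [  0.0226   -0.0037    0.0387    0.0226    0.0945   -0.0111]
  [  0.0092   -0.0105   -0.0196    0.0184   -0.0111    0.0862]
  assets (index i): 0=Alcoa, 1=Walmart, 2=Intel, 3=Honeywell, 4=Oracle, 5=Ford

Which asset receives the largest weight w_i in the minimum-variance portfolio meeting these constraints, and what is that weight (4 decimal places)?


g=Σ⁻¹μ = [1.0282  2.0347  0.5098  3.0271  -0.8647  0.1926]
h=Σ⁻¹𝟙 = [12.1227  22.8523  11.0616  10.6825  3.1050  13.7255]
a=μᵀg=0.794281  b=𝟙ᵀg=5.927706  c=𝟙ᵀh=73.549517  D=ac−b²=23.281304
λ₁=(c·0.132−b)/D = (73.549517·0.132−5.927706)/23.281304 = 0.162398
λ₂=(a−b·0.132)/D = (0.794281−5.927706·0.132)/23.281304 = 0.000508
w* = 0.162398·g + 0.000508·h:
  w_0 = 0.162398·1.0282 + 0.000508·12.1227 = 0.1731  (Alcoa)
  w_1 = 0.162398·2.0347 + 0.000508·22.8523 = 0.3420  (Walmart)
  w_2 = 0.162398·0.5098 + 0.000508·11.0616 = 0.0884  (Intel)
  w_3 = 0.162398·3.0271 + 0.000508·10.6825 = 0.4970  (Honeywell)
  w_4 = 0.162398·-0.8647 + 0.000508·3.1050 = -0.1388  (Oracle)
  w_5 = 0.162398·0.1926 + 0.000508·13.7255 = 0.0382  (Ford)
Σw_i=1.0000  μᵀw=0.1320
σ²=wᵀΣw=λ₁·μ_p+λ₂ = 0.162398·0.132 + 0.000508 = 0.021944 ≈ 0.0219

Honeywell (0.4970)


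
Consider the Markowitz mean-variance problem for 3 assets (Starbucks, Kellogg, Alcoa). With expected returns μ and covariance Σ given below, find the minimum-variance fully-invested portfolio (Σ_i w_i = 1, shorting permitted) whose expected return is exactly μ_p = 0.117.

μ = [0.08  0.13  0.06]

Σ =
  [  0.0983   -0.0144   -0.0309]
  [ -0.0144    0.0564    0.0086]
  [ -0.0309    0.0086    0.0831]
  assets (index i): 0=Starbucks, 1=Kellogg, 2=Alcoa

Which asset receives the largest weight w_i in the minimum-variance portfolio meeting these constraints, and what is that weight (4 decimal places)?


g=Σ⁻¹μ = [1.5055  2.5339  1.0196]
h=Σ⁻¹𝟙 = [18.3651  19.8566  16.8076]
a=μᵀg=0.511024  b=𝟙ᵀg=5.059026  c=𝟙ᵀh=55.029362  D=ac−b²=2.527585
λ₁=(c·0.117−b)/D = (55.029362·0.117−5.059026)/2.527585 = 0.545742
λ₂=(a−b·0.117)/D = (0.511024−5.059026·0.117)/2.527585 = -0.032000
w* = 0.545742·g + -0.032000·h:
  w_0 = 0.545742·1.5055 + -0.032000·18.3651 = 0.2340  (Starbucks)
  w_1 = 0.545742·2.5339 + -0.032000·19.8566 = 0.7474  (Kellogg)
  w_2 = 0.545742·1.0196 + -0.032000·16.8076 = 0.0186  (Alcoa)
Σw_i=1.0000  μᵀw=0.1170
σ²=wᵀΣw=λ₁·μ_p+λ₂ = 0.545742·0.117 + -0.032000 = 0.031852 ≈ 0.0319

Kellogg (0.7474)


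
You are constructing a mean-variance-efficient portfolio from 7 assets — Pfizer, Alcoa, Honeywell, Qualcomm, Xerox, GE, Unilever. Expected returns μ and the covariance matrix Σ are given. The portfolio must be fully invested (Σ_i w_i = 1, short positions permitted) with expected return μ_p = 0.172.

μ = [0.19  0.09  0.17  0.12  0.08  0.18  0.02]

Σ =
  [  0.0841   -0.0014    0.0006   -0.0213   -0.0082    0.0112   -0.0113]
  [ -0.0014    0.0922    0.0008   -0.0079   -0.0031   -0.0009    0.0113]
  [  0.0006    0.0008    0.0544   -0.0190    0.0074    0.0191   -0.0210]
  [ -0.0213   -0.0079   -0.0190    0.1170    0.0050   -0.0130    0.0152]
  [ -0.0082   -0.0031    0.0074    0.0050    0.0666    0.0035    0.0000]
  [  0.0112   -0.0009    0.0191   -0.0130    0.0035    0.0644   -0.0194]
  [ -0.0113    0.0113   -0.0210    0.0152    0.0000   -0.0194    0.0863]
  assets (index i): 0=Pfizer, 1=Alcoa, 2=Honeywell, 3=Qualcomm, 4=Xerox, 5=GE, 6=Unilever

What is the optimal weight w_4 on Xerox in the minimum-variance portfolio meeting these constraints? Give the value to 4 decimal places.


-0.0337

x=Σ⁻¹μ = [2.8072  1.0556  3.5247  2.1906  0.9300  2.0905  1.4029]
y=Σ⁻¹𝟙 = [17.6745  10.4539  23.9545  14.8510  13.1955  13.4293  18.7651]
a=μᵀx=1.969204  b=𝟙ᵀx=14.001595  c=𝟙ᵀy=112.323715  D=ac−b²=25.143610
λ₁=(c·0.172−b)/D = (112.323715·0.172−14.001595)/25.143610 = 0.211508
λ₂=(a−b·0.172)/D = (1.969204−14.001595·0.172)/25.143610 = -0.017463
w* = 0.211508·x + -0.017463·y:
  w_0 = 0.211508·2.8072 + -0.017463·17.6745 = 0.2851  (Pfizer)
  w_1 = 0.211508·1.0556 + -0.017463·10.4539 = 0.0407  (Alcoa)
  w_2 = 0.211508·3.5247 + -0.017463·23.9545 = 0.3272  (Honeywell)
  w_3 = 0.211508·2.1906 + -0.017463·14.8510 = 0.2040  (Qualcomm)
  w_4 = 0.211508·0.9300 + -0.017463·13.1955 = -0.0337  (Xerox)
  w_5 = 0.211508·2.0905 + -0.017463·13.4293 = 0.2076  (GE)
  w_6 = 0.211508·1.4029 + -0.017463·18.7651 = -0.0310  (Unilever)
Σw_i=1.0000  μᵀw=0.1720
σ²=wᵀΣw=λ₁·μ_p+λ₂ = 0.211508·0.172 + -0.017463 = 0.018917 ≈ 0.0189


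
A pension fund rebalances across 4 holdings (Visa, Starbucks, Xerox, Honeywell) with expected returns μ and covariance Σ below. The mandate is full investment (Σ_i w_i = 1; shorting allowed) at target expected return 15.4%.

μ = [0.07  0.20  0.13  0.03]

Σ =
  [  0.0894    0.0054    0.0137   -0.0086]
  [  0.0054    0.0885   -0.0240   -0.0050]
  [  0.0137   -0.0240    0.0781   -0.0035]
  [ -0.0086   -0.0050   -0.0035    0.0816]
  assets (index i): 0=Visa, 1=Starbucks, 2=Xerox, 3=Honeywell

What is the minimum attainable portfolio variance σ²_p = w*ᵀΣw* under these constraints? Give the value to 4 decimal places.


p=Σ⁻¹μ = [0.2770  2.9766  2.5615  0.6891]
q=Σ⁻¹𝟙 = [9.0633  16.1586  16.8485  14.9229]
a=μᵀp=0.968372  b=𝟙ᵀp=6.504147  c=𝟙ᵀq=56.993285  D=ac−b²=12.886801
λ₁=(c·0.154−b)/D = (56.993285·0.154−6.504147)/12.886801 = 0.176368
λ₂=(a−b·0.154)/D = (0.968372−6.504147·0.154)/12.886801 = -0.002581
w* = 0.176368·p + -0.002581·q:
  w_0 = 0.176368·0.2770 + -0.002581·9.0633 = 0.0255  (Visa)
  w_1 = 0.176368·2.9766 + -0.002581·16.1586 = 0.4833  (Starbucks)
  w_2 = 0.176368·2.5615 + -0.002581·16.8485 = 0.4083  (Xerox)
  w_3 = 0.176368·0.6891 + -0.002581·14.9229 = 0.0830  (Honeywell)
Σw_i=1.0000  μᵀw=0.1540
σ²=wᵀΣw=λ₁·μ_p+λ₂ = 0.176368·0.154 + -0.002581 = 0.024579 ≈ 0.0246

0.0246


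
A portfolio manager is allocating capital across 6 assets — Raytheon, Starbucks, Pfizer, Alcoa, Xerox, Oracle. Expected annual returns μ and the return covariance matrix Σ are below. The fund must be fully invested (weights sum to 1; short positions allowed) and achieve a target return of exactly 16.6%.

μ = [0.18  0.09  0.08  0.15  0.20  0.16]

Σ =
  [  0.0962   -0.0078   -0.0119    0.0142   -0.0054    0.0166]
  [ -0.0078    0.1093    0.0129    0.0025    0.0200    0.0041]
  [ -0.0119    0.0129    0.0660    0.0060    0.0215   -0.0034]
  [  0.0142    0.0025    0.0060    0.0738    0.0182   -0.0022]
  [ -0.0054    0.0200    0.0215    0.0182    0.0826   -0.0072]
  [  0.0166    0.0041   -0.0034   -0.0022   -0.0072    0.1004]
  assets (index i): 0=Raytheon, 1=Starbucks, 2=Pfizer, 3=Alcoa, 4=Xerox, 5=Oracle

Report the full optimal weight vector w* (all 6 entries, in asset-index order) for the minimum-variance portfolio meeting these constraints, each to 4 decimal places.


0.2267  0.0423  0.0763  0.1514  0.3011  0.2022

p=Σ⁻¹μ = [1.6806  0.3866  0.7191  1.1580  2.1262  1.5022]
q=Σ⁻¹𝟙 = [10.0225  6.5585  13.1953  8.9823  6.5575  9.1492]
a=μᵀp=1.234116  b=𝟙ᵀp=7.572649  c=𝟙ᵀq=54.465246  D=ac−b²=9.871412
λ₁=(c·0.166−b)/D = (54.465246·0.166−7.572649)/9.871412 = 0.148771
λ₂=(a−b·0.166)/D = (1.234116−7.572649·0.166)/9.871412 = -0.002324
w* = 0.148771·p + -0.002324·q:
  w_0 = 0.148771·1.6806 + -0.002324·10.0225 = 0.2267  (Raytheon)
  w_1 = 0.148771·0.3866 + -0.002324·6.5585 = 0.0423  (Starbucks)
  w_2 = 0.148771·0.7191 + -0.002324·13.1953 = 0.0763  (Pfizer)
  w_3 = 0.148771·1.1580 + -0.002324·8.9823 = 0.1514  (Alcoa)
  w_4 = 0.148771·2.1262 + -0.002324·6.5575 = 0.3011  (Xerox)
  w_5 = 0.148771·1.5022 + -0.002324·9.1492 = 0.2022  (Oracle)
Σw_i=1.0000  μᵀw=0.1660
σ²=wᵀΣw=λ₁·μ_p+λ₂ = 0.148771·0.166 + -0.002324 = 0.022372 ≈ 0.0224


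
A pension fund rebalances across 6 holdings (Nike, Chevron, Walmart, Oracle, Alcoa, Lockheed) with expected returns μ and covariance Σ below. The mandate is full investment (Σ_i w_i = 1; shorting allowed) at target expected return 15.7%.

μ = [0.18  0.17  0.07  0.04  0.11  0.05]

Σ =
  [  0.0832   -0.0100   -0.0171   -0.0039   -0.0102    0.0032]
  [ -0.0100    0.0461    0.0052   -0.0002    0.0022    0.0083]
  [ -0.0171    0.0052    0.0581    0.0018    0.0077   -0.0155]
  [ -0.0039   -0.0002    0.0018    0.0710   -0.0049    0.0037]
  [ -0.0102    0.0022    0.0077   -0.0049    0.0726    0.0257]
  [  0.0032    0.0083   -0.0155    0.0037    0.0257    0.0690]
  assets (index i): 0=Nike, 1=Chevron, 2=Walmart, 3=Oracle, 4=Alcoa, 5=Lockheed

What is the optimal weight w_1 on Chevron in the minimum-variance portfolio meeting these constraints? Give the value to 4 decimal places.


u=Σ⁻¹μ = [3.2446  4.2117  1.4100  0.8664  1.8807  -0.3627]
v=Σ⁻¹𝟙 = [20.7729  21.1770  22.5657  14.8614  10.6672  11.2810]
a=μᵀu=1.622116  b=𝟙ᵀu=11.250714  c=𝟙ᵀv=101.325241  D=ac−b²=37.782759
λ₁=(c·0.157−b)/D = (101.325241·0.157−11.250714)/37.782759 = 0.123267
λ₂=(a−b·0.157)/D = (1.622116−11.250714·0.157)/37.782759 = -0.003818
w* = 0.123267·u + -0.003818·v:
  w_0 = 0.123267·3.2446 + -0.003818·20.7729 = 0.3206  (Nike)
  w_1 = 0.123267·4.2117 + -0.003818·21.1770 = 0.4383  (Chevron)
  w_2 = 0.123267·1.4100 + -0.003818·22.5657 = 0.0877  (Walmart)
  w_3 = 0.123267·0.8664 + -0.003818·14.8614 = 0.0501  (Oracle)
  w_4 = 0.123267·1.8807 + -0.003818·10.6672 = 0.1911  (Alcoa)
  w_5 = 0.123267·-0.3627 + -0.003818·11.2810 = -0.0878  (Lockheed)
Σw_i=1.0000  μᵀw=0.1570
σ²=wᵀΣw=λ₁·μ_p+λ₂ = 0.123267·0.157 + -0.003818 = 0.015535 ≈ 0.0155

0.4383


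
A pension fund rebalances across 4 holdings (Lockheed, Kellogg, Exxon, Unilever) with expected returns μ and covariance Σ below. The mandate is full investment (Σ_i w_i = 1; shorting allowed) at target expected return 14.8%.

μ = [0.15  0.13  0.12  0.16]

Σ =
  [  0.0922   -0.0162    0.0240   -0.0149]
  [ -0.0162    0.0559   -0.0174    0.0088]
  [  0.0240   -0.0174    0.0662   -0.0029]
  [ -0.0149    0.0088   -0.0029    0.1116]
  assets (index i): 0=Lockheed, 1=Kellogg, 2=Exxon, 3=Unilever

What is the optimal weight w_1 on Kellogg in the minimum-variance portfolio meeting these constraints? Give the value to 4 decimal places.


x=Σ⁻¹μ = [1.9103  3.2832  2.0481  1.4831]
y=Σ⁻¹𝟙 = [12.1573  25.5324  17.8049  9.0331]
a=μᵀx=1.196428  b=𝟙ᵀx=8.724688  c=𝟙ᵀy=64.527689  D=ac−b²=1.082537
λ₁=(c·0.148−b)/D = (64.527689·0.148−8.724688)/1.082537 = 0.762477
λ₂=(a−b·0.148)/D = (1.196428−8.724688·0.148)/1.082537 = -0.087596
w* = 0.762477·x + -0.087596·y:
  w_0 = 0.762477·1.9103 + -0.087596·12.1573 = 0.3917  (Lockheed)
  w_1 = 0.762477·3.2832 + -0.087596·25.5324 = 0.2668  (Kellogg)
  w_2 = 0.762477·2.0481 + -0.087596·17.8049 = 0.0020  (Exxon)
  w_3 = 0.762477·1.4831 + -0.087596·9.0331 = 0.3395  (Unilever)
Σw_i=1.0000  μᵀw=0.1480
σ²=wᵀΣw=λ₁·μ_p+λ₂ = 0.762477·0.148 + -0.087596 = 0.025250 ≈ 0.0253

0.2668


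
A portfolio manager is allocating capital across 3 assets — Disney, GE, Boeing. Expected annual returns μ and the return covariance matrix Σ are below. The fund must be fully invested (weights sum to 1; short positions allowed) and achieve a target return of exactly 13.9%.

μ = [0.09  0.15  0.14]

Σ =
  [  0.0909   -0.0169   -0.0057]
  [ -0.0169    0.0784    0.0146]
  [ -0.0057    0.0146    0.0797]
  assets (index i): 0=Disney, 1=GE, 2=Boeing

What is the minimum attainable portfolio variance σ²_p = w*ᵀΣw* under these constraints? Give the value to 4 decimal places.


x=Σ⁻¹μ = [1.4460  1.9449  1.5037]
y=Σ⁻¹𝟙 = [14.2539  13.7711  11.0438]
a=μᵀx=0.632400  b=𝟙ᵀx=4.894643  c=𝟙ᵀy=39.068767  D=ac−b²=0.749554
λ₁=(c·0.139−b)/D = (39.068767·0.139−4.894643)/0.749554 = 0.714980
λ₂=(a−b·0.139)/D = (0.632400−4.894643·0.139)/0.749554 = -0.063979
w* = 0.714980·x + -0.063979·y:
  w_0 = 0.714980·1.4460 + -0.063979·14.2539 = 0.1219  (Disney)
  w_1 = 0.714980·1.9449 + -0.063979·13.7711 = 0.5095  (GE)
  w_2 = 0.714980·1.5037 + -0.063979·11.0438 = 0.3686  (Boeing)
Σw_i=1.0000  μᵀw=0.1390
σ²=wᵀΣw=λ₁·μ_p+λ₂ = 0.714980·0.139 + -0.063979 = 0.035403 ≈ 0.0354

0.0354


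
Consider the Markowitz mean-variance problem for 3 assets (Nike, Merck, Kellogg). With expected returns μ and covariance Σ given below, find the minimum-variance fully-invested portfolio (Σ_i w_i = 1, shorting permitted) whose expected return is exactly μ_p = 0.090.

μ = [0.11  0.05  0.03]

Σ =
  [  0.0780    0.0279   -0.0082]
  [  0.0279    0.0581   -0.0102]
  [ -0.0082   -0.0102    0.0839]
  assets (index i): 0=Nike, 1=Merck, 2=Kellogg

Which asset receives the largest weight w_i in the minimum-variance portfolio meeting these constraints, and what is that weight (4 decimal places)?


g=Σ⁻¹μ = [1.3580  0.3010  0.5269]
h=Σ⁻¹𝟙 = [8.7959  15.5634  14.6707]
a=μᵀg=0.180234  b=𝟙ᵀg=2.185842  c=𝟙ᵀh=39.030056  D=ac−b²=2.256639
λ₁=(c·0.090−b)/D = (39.030056·0.090−2.185842)/2.256639 = 0.587982
λ₂=(a−b·0.090)/D = (0.180234−2.185842·0.090)/2.256639 = -0.007308
w* = 0.587982·g + -0.007308·h:
  w_0 = 0.587982·1.3580 + -0.007308·8.7959 = 0.7342  (Nike)
  w_1 = 0.587982·0.3010 + -0.007308·15.5634 = 0.0632  (Merck)
  w_2 = 0.587982·0.5269 + -0.007308·14.6707 = 0.2026  (Kellogg)
Σw_i=1.0000  μᵀw=0.0900
σ²=wᵀΣw=λ₁·μ_p+λ₂ = 0.587982·0.090 + -0.007308 = 0.045610 ≈ 0.0456

Nike (0.7342)


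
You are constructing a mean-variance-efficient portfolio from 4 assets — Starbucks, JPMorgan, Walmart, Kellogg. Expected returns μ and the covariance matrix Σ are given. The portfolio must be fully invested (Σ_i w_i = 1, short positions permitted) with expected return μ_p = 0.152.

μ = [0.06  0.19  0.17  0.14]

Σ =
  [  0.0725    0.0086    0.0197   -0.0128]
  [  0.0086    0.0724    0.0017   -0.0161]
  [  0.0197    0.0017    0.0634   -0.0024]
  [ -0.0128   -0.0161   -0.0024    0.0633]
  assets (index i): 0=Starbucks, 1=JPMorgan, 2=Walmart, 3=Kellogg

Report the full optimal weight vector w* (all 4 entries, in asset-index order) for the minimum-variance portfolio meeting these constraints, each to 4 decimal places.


g=Σ⁻¹μ = [0.2944  3.2381  2.6240  3.1943]
h=Σ⁻¹𝟙 = [12.5002  17.1895  12.3047  23.1641]
a=μᵀg=1.526178  b=𝟙ᵀg=9.350790  c=𝟙ᵀh=65.158523  D=ac−b²=12.006213
λ₁=(c·0.152−b)/D = (65.158523·0.152−9.350790)/12.006213 = 0.046085
λ₂=(a−b·0.152)/D = (1.526178−9.350790·0.152)/12.006213 = 0.008734
w* = 0.046085·g + 0.008734·h:
  w_0 = 0.046085·0.2944 + 0.008734·12.5002 = 0.1227  (Starbucks)
  w_1 = 0.046085·3.2381 + 0.008734·17.1895 = 0.2994  (JPMorgan)
  w_2 = 0.046085·2.6240 + 0.008734·12.3047 = 0.2284  (Walmart)
  w_3 = 0.046085·3.1943 + 0.008734·23.1641 = 0.3495  (Kellogg)
Σw_i=1.0000  μᵀw=0.1520
σ²=wᵀΣw=λ₁·μ_p+λ₂ = 0.046085·0.152 + 0.008734 = 0.015739 ≈ 0.0157

0.1227  0.2994  0.2284  0.3495


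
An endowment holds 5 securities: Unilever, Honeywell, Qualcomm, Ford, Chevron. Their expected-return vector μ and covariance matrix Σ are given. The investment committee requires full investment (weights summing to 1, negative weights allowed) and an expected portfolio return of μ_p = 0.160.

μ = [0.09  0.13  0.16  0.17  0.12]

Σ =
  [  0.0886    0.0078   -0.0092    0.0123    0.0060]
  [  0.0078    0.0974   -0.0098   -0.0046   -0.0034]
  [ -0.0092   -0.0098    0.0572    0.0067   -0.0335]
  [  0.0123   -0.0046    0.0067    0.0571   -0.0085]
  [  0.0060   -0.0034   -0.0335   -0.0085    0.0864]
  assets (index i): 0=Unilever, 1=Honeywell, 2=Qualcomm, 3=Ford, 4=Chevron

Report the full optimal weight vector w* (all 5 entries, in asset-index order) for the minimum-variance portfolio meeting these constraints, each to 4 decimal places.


-0.1349  0.1372  0.3835  0.3848  0.2294

p=Σ⁻¹μ = [0.7038  2.0560  5.0712  2.9436  3.6768]
q=Σ⁻¹𝟙 = [9.5485  14.7706  35.3179  16.4928  26.8087]
a=μᵀp=2.083621  b=𝟙ᵀp=14.451238  c=𝟙ᵀq=102.938569  D=ac−b²=5.646731
λ₁=(c·0.160−b)/D = (102.938569·0.160−14.451238)/5.646731 = 0.357540
λ₂=(a−b·0.160)/D = (2.083621−14.451238·0.160)/5.646731 = -0.040479
w* = 0.357540·p + -0.040479·q:
  w_0 = 0.357540·0.7038 + -0.040479·9.5485 = -0.1349  (Unilever)
  w_1 = 0.357540·2.0560 + -0.040479·14.7706 = 0.1372  (Honeywell)
  w_2 = 0.357540·5.0712 + -0.040479·35.3179 = 0.3835  (Qualcomm)
  w_3 = 0.357540·2.9436 + -0.040479·16.4928 = 0.3848  (Ford)
  w_4 = 0.357540·3.6768 + -0.040479·26.8087 = 0.2294  (Chevron)
Σw_i=1.0000  μᵀw=0.1600
σ²=wᵀΣw=λ₁·μ_p+λ₂ = 0.357540·0.160 + -0.040479 = 0.016727 ≈ 0.0167


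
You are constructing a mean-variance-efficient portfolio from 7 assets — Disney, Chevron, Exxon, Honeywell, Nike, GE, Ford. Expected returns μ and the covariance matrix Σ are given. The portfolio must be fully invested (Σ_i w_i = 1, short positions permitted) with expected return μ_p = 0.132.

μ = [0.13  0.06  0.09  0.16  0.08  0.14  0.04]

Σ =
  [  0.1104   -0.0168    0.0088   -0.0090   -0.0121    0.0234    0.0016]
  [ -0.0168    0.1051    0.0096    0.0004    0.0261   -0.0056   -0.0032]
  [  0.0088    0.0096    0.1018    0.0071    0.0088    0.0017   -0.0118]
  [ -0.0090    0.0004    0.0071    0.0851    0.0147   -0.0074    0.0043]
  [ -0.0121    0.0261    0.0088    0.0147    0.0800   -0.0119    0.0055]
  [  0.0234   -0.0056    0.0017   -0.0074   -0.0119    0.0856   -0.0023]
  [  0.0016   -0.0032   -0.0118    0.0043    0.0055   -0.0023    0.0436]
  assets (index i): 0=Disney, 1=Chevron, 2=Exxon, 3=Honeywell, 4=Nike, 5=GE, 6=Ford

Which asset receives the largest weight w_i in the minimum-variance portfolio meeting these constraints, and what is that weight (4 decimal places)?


Honeywell (0.3447)

p=Σ⁻¹μ = [1.0950  0.6170  0.6106  1.9148  0.7301  1.6555  0.8942]
q=Σ⁻¹𝟙 = [8.4517  9.3999  9.4344  10.2843  7.9514  12.4524  24.5085]
a=μᵀp=0.866627  b=𝟙ᵀp=7.517096  c=𝟙ᵀq=82.482660  D=ac−b²=14.974970
λ₁=(c·0.132−b)/D = (82.482660·0.132−7.517096)/14.974970 = 0.225083
λ₂=(a−b·0.132)/D = (0.866627−7.517096·0.132)/14.974970 = -0.008389
w* = 0.225083·p + -0.008389·q:
  w_0 = 0.225083·1.0950 + -0.008389·8.4517 = 0.1756  (Disney)
  w_1 = 0.225083·0.6170 + -0.008389·9.3999 = 0.0600  (Chevron)
  w_2 = 0.225083·0.6106 + -0.008389·9.4344 = 0.0583  (Exxon)
  w_3 = 0.225083·1.9148 + -0.008389·10.2843 = 0.3447  (Honeywell)
  w_4 = 0.225083·0.7301 + -0.008389·7.9514 = 0.0976  (Nike)
  w_5 = 0.225083·1.6555 + -0.008389·12.4524 = 0.2681  (GE)
  w_6 = 0.225083·0.8942 + -0.008389·24.5085 = -0.0043  (Ford)
Σw_i=1.0000  μᵀw=0.1320
σ²=wᵀΣw=λ₁·μ_p+λ₂ = 0.225083·0.132 + -0.008389 = 0.021322 ≈ 0.0213


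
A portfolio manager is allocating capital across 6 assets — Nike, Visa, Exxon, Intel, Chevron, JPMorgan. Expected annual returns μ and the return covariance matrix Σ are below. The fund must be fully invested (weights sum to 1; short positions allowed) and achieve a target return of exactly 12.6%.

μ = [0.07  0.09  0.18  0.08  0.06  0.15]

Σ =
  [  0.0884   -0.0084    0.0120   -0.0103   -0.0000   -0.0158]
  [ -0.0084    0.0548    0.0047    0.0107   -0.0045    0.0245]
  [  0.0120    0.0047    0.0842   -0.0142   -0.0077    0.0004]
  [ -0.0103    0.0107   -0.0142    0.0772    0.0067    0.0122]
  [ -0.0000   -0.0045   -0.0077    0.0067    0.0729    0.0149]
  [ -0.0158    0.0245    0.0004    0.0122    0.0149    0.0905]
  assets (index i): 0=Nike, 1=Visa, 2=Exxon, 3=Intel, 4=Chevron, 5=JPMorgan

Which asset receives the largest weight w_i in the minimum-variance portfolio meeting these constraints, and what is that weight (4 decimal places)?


Exxon (0.3361)

x=Σ⁻¹μ = [0.9419  0.8431  2.2170  1.1832  0.7341  1.3035]
y=Σ⁻¹𝟙 = [13.5159  15.5655  12.4895  12.8903  13.7628  5.1367]
a=μᵀx=0.875080  b=𝟙ᵀx=7.222619  c=𝟙ᵀy=73.360795  D=ac−b²=12.030357
λ₁=(c·0.126−b)/D = (73.360795·0.126−7.222619)/12.030357 = 0.167978
λ₂=(a−b·0.126)/D = (0.875080−7.222619·0.126)/12.030357 = -0.002907
w* = 0.167978·x + -0.002907·y:
  w_0 = 0.167978·0.9419 + -0.002907·13.5159 = 0.1189  (Nike)
  w_1 = 0.167978·0.8431 + -0.002907·15.5655 = 0.0964  (Visa)
  w_2 = 0.167978·2.2170 + -0.002907·12.4895 = 0.3361  (Exxon)
  w_3 = 0.167978·1.1832 + -0.002907·12.8903 = 0.1613  (Intel)
  w_4 = 0.167978·0.7341 + -0.002907·13.7628 = 0.0833  (Chevron)
  w_5 = 0.167978·1.3035 + -0.002907·5.1367 = 0.2040  (JPMorgan)
Σw_i=1.0000  μᵀw=0.1260
σ²=wᵀΣw=λ₁·μ_p+λ₂ = 0.167978·0.126 + -0.002907 = 0.018258 ≈ 0.0183


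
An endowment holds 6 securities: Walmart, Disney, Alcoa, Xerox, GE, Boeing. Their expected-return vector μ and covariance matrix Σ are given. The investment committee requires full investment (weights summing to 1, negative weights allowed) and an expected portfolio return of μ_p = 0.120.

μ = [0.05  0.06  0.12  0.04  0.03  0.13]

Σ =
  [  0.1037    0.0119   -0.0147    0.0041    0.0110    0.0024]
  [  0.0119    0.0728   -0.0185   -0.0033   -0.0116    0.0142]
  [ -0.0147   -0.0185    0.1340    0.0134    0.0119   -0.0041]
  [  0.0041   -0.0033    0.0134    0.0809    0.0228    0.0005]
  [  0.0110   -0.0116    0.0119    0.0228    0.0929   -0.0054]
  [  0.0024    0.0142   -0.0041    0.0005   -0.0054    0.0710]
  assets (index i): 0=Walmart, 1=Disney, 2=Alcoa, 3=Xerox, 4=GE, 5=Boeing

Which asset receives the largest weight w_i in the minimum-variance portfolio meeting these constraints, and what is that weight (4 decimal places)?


u=Σ⁻¹μ = [0.4699  0.7271  1.0534  0.2401  0.2659  1.7490]
v=Σ⁻¹𝟙 = [7.7044  14.2299  8.9923  8.4173  9.1163  12.1315]
a=μᵀu=0.438478  b=𝟙ᵀu=4.505360  c=𝟙ᵀv=60.591621  D=ac−b²=6.269827
λ₁=(c·0.120−b)/D = (60.591621·0.120−4.505360)/6.269827 = 0.441102
λ₂=(a−b·0.120)/D = (0.438478−4.505360·0.120)/6.269827 = -0.016295
w* = 0.441102·u + -0.016295·v:
  w_0 = 0.441102·0.4699 + -0.016295·7.7044 = 0.0817  (Walmart)
  w_1 = 0.441102·0.7271 + -0.016295·14.2299 = 0.0889  (Disney)
  w_2 = 0.441102·1.0534 + -0.016295·8.9923 = 0.3181  (Alcoa)
  w_3 = 0.441102·0.2401 + -0.016295·8.4173 = -0.0313  (Xerox)
  w_4 = 0.441102·0.2659 + -0.016295·9.1163 = -0.0313  (GE)
  w_5 = 0.441102·1.7490 + -0.016295·12.1315 = 0.5738  (Boeing)
Σw_i=1.0000  μᵀw=0.1200
σ²=wᵀΣw=λ₁·μ_p+λ₂ = 0.441102·0.120 + -0.016295 = 0.036638 ≈ 0.0366

Boeing (0.5738)


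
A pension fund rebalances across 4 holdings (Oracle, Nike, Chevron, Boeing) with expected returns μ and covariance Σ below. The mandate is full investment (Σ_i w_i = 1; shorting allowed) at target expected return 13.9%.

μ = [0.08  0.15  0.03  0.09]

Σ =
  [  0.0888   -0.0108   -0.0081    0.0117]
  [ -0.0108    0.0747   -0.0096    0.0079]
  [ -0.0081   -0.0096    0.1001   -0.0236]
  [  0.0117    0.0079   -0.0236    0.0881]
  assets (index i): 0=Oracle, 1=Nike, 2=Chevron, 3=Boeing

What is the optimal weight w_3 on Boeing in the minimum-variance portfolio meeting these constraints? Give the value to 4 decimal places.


p=Σ⁻¹μ = [1.1221  2.1798  0.8104  0.8942]
q=Σ⁻¹𝟙 = [12.9868  15.9486  15.4804  12.3428]
a=μᵀp=0.521532  b=𝟙ᵀp=5.006496  c=𝟙ᵀq=56.758572  D=ac−b²=4.536423
λ₁=(c·0.139−b)/D = (56.758572·0.139−5.006496)/4.536423 = 0.635511
λ₂=(a−b·0.139)/D = (0.521532−5.006496·0.139)/4.536423 = -0.038438
w* = 0.635511·p + -0.038438·q:
  w_0 = 0.635511·1.1221 + -0.038438·12.9868 = 0.2139  (Oracle)
  w_1 = 0.635511·2.1798 + -0.038438·15.9486 = 0.7723  (Nike)
  w_2 = 0.635511·0.8104 + -0.038438·15.4804 = -0.0800  (Chevron)
  w_3 = 0.635511·0.8942 + -0.038438·12.3428 = 0.0938  (Boeing)
Σw_i=1.0000  μᵀw=0.1390
σ²=wᵀΣw=λ₁·μ_p+λ₂ = 0.635511·0.139 + -0.038438 = 0.049898 ≈ 0.0499

0.0938


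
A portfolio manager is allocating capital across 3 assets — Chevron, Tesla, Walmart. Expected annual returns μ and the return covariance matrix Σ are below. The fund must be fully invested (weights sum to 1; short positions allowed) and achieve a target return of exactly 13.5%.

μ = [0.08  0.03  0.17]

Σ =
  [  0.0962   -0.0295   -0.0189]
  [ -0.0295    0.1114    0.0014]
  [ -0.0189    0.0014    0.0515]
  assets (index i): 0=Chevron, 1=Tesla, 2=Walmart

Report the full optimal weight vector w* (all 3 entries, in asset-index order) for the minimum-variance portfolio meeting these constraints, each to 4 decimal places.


g=Σ⁻¹μ = [1.8232  0.7025  3.9510]
h=Σ⁻¹𝟙 = [19.8265  13.8962  26.3158]
a=μᵀg=0.838602  b=𝟙ᵀg=6.476699  c=𝟙ᵀh=60.038551  D=ac−b²=8.400805
λ₁=(c·0.135−b)/D = (60.038551·0.135−6.476699)/8.400805 = 0.193851
λ₂=(a−b·0.135)/D = (0.838602−6.476699·0.135)/8.400805 = -0.004256
w* = 0.193851·g + -0.004256·h:
  w_0 = 0.193851·1.8232 + -0.004256·19.8265 = 0.2691  (Chevron)
  w_1 = 0.193851·0.7025 + -0.004256·13.8962 = 0.0770  (Tesla)
  w_2 = 0.193851·3.9510 + -0.004256·26.3158 = 0.6539  (Walmart)
Σw_i=1.0000  μᵀw=0.1350
σ²=wᵀΣw=λ₁·μ_p+λ₂ = 0.193851·0.135 + -0.004256 = 0.021914 ≈ 0.0219

0.2691  0.0770  0.6539


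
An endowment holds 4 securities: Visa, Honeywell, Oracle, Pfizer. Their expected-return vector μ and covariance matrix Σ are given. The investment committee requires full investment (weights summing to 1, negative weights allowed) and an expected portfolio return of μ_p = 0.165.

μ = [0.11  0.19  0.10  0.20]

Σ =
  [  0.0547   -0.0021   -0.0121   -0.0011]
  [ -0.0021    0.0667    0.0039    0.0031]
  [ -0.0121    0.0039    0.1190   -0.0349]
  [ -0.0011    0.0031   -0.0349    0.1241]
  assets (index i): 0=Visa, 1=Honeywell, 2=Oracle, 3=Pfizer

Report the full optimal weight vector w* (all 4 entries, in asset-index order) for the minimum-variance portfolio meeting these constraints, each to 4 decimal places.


0.1966  0.3992  0.1331  0.2711

x=Σ⁻¹μ = [2.5098  2.7406  1.5965  2.0144]
y=Σ⁻¹𝟙 = [22.0803  14.3466  13.6169  11.7248]
a=μᵀx=1.359323  b=𝟙ᵀx=8.861322  c=𝟙ᵀy=61.768516  D=ac−b²=5.440352
λ₁=(c·0.165−b)/D = (61.768516·0.165−8.861322)/5.440352 = 0.244558
λ₂=(a−b·0.165)/D = (1.359323−8.861322·0.165)/5.440352 = -0.018895
w* = 0.244558·x + -0.018895·y:
  w_0 = 0.244558·2.5098 + -0.018895·22.0803 = 0.1966  (Visa)
  w_1 = 0.244558·2.7406 + -0.018895·14.3466 = 0.3992  (Honeywell)
  w_2 = 0.244558·1.5965 + -0.018895·13.6169 = 0.1331  (Oracle)
  w_3 = 0.244558·2.0144 + -0.018895·11.7248 = 0.2711  (Pfizer)
Σw_i=1.0000  μᵀw=0.1650
σ²=wᵀΣw=λ₁·μ_p+λ₂ = 0.244558·0.165 + -0.018895 = 0.021457 ≈ 0.0215


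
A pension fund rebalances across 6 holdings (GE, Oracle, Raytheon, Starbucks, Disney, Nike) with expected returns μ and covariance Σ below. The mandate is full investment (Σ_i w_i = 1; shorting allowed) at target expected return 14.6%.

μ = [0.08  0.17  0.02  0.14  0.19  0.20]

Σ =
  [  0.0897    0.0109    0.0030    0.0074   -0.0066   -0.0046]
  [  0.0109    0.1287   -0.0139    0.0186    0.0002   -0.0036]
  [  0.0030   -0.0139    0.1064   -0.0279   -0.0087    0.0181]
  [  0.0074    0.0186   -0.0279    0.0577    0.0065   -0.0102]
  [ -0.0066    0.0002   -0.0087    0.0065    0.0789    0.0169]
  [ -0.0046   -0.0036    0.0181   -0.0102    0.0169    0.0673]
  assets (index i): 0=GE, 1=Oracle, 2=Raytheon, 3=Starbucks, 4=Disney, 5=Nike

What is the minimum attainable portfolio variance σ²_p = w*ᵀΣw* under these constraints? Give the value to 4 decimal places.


0.0144

g=Σ⁻¹μ = [0.8041  1.0210  0.6354  2.6173  1.7109  2.8775]
h=Σ⁻¹𝟙 = [9.5631  5.6298  14.4178  22.3213  10.4940  12.6839]
a=μᵀg=1.517589  b=𝟙ᵀg=9.666090  c=𝟙ᵀh=75.109853  D=ac−b²=20.552568
λ₁=(c·0.146−b)/D = (75.109853·0.146−9.666090)/20.552568 = 0.063250
λ₂=(a−b·0.146)/D = (1.517589−9.666090·0.146)/20.552568 = 0.005174
w* = 0.063250·g + 0.005174·h:
  w_0 = 0.063250·0.8041 + 0.005174·9.5631 = 0.1003  (GE)
  w_1 = 0.063250·1.0210 + 0.005174·5.6298 = 0.0937  (Oracle)
  w_2 = 0.063250·0.6354 + 0.005174·14.4178 = 0.1148  (Raytheon)
  w_3 = 0.063250·2.6173 + 0.005174·22.3213 = 0.2810  (Starbucks)
  w_4 = 0.063250·1.7109 + 0.005174·10.4940 = 0.1625  (Disney)
  w_5 = 0.063250·2.8775 + 0.005174·12.6839 = 0.2476  (Nike)
Σw_i=1.0000  μᵀw=0.1460
σ²=wᵀΣw=λ₁·μ_p+λ₂ = 0.063250·0.146 + 0.005174 = 0.014409 ≈ 0.0144


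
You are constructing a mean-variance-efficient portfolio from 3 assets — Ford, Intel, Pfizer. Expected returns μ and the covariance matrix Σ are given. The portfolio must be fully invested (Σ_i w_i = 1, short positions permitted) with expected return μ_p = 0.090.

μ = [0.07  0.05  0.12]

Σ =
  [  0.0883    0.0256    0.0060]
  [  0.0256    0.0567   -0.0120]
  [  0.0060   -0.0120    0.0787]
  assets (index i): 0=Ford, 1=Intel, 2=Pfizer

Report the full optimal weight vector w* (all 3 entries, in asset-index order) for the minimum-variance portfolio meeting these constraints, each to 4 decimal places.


0.1198  0.3430  0.5372

u=Σ⁻¹μ = [0.3712  1.0654  1.6589]
v=Σ⁻¹𝟙 = [4.8894  18.6410  15.1761]
a=μᵀu=0.278320  b=𝟙ᵀu=3.095434  c=𝟙ᵀv=38.706444  D=ac−b²=1.191047
λ₁=(c·0.090−b)/D = (38.706444·0.090−3.095434)/1.191047 = 0.325886
λ₂=(a−b·0.090)/D = (0.278320−3.095434·0.090)/1.191047 = -0.000226
w* = 0.325886·u + -0.000226·v:
  w_0 = 0.325886·0.3712 + -0.000226·4.8894 = 0.1198  (Ford)
  w_1 = 0.325886·1.0654 + -0.000226·18.6410 = 0.3430  (Intel)
  w_2 = 0.325886·1.6589 + -0.000226·15.1761 = 0.5372  (Pfizer)
Σw_i=1.0000  μᵀw=0.0900
σ²=wᵀΣw=λ₁·μ_p+λ₂ = 0.325886·0.090 + -0.000226 = 0.029103 ≈ 0.0291


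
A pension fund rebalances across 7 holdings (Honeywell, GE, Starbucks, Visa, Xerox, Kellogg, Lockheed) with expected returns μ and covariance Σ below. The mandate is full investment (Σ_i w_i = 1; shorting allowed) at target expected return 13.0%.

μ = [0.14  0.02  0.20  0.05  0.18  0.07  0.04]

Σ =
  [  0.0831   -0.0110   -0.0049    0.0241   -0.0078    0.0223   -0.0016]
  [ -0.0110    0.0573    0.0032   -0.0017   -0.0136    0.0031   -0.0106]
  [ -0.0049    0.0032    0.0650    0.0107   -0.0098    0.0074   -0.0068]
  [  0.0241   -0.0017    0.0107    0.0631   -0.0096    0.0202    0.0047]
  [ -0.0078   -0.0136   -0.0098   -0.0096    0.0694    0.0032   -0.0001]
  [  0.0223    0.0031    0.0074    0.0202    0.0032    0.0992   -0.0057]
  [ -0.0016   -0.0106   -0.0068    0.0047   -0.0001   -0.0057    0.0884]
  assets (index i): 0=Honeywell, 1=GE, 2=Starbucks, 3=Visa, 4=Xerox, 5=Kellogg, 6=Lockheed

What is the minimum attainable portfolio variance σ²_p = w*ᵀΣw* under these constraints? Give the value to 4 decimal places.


x=Σ⁻¹μ = [2.6632  1.7264  3.9388  -0.2693  3.7632  -0.2491  1.0132]
y=Σ⁻¹𝟙 = [16.4425  28.8060  19.0279  9.0873  25.7628  2.3155  16.2229]
a=μᵀx=1.882124  b=𝟙ᵀx=12.586307  c=𝟙ᵀy=117.664864  D=ac−b²=63.044782
λ₁=(c·0.130−b)/D = (117.664864·0.130−12.586307)/63.044782 = 0.042987
λ₂=(a−b·0.130)/D = (1.882124−12.586307·0.130)/63.044782 = 0.003900
w* = 0.042987·x + 0.003900·y:
  w_0 = 0.042987·2.6632 + 0.003900·16.4425 = 0.1786  (Honeywell)
  w_1 = 0.042987·1.7264 + 0.003900·28.8060 = 0.1866  (GE)
  w_2 = 0.042987·3.9388 + 0.003900·19.0279 = 0.2435  (Starbucks)
  w_3 = 0.042987·-0.2693 + 0.003900·9.0873 = 0.0239  (Visa)
  w_4 = 0.042987·3.7632 + 0.003900·25.7628 = 0.2623  (Xerox)
  w_5 = 0.042987·-0.2491 + 0.003900·2.3155 = -0.0017  (Kellogg)
  w_6 = 0.042987·1.0132 + 0.003900·16.2229 = 0.1068  (Lockheed)
Σw_i=1.0000  μᵀw=0.1300
σ²=wᵀΣw=λ₁·μ_p+λ₂ = 0.042987·0.130 + 0.003900 = 0.009489 ≈ 0.0095

0.0095


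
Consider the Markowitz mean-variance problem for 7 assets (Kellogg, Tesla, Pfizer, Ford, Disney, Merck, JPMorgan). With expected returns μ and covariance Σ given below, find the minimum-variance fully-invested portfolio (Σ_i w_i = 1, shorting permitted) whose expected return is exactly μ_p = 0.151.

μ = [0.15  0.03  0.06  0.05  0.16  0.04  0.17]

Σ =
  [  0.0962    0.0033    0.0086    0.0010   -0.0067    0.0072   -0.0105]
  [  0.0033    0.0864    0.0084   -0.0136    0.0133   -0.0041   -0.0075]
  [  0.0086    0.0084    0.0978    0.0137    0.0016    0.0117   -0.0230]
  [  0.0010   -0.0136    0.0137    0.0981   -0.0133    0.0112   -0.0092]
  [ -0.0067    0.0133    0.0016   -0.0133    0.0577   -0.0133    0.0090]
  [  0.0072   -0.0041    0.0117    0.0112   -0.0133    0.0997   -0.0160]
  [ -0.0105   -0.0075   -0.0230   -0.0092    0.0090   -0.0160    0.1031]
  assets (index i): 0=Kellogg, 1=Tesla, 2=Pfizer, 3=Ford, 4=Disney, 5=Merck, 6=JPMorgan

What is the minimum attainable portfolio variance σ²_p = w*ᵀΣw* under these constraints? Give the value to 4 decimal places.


0.0201

p=Σ⁻¹μ = [1.8526  0.0974  0.6193  0.9188  3.0470  0.8109  1.9246]
q=Σ⁻¹𝟙 = [11.1953  11.3167  8.1465  13.1290  19.3212  12.2185  14.8612]
a=μᵀp=1.211045  b=𝟙ᵀp=9.270565  c=𝟙ᵀq=90.188338  D=ac−b²=23.278789
λ₁=(c·0.151−b)/D = (90.188338·0.151−9.270565)/23.278789 = 0.186774
λ₂=(a−b·0.151)/D = (1.211045−9.270565·0.151)/23.278789 = -0.008111
w* = 0.186774·p + -0.008111·q:
  w_0 = 0.186774·1.8526 + -0.008111·11.1953 = 0.2552  (Kellogg)
  w_1 = 0.186774·0.0974 + -0.008111·11.3167 = -0.0736  (Tesla)
  w_2 = 0.186774·0.6193 + -0.008111·8.1465 = 0.0496  (Pfizer)
  w_3 = 0.186774·0.9188 + -0.008111·13.1290 = 0.0651  (Ford)
  w_4 = 0.186774·3.0470 + -0.008111·19.3212 = 0.4124  (Disney)
  w_5 = 0.186774·0.8109 + -0.008111·12.2185 = 0.0523  (Merck)
  w_6 = 0.186774·1.9246 + -0.008111·14.8612 = 0.2389  (JPMorgan)
Σw_i=1.0000  μᵀw=0.1510
σ²=wᵀΣw=λ₁·μ_p+λ₂ = 0.186774·0.151 + -0.008111 = 0.020092 ≈ 0.0201


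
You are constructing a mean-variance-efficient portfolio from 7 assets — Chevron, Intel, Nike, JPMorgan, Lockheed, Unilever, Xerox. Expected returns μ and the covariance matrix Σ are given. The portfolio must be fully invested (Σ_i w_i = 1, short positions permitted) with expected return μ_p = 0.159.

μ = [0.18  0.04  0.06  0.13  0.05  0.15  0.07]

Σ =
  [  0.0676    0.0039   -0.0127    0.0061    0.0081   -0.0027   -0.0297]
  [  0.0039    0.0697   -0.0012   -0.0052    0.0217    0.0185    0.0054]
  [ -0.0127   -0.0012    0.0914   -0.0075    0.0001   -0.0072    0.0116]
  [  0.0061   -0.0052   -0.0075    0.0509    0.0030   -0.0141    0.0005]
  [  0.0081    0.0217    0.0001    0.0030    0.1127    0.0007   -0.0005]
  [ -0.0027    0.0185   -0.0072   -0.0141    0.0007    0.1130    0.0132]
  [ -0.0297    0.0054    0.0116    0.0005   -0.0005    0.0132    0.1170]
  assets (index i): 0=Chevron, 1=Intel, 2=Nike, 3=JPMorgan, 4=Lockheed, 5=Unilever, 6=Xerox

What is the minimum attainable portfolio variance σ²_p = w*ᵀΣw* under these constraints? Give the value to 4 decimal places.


x=Σ⁻¹μ = [3.1757  0.0567  1.3297  2.8303  0.1221  1.7067  1.0659]
y=Σ⁻¹𝟙 = [19.2914  10.2170  15.1516  23.0638  4.8737  10.2552  10.2356]
a=μᵀx=1.358324  b=𝟙ᵀx=10.286983  c=𝟙ᵀy=93.088295  D=ac−b²=20.622063
λ₁=(c·0.159−b)/D = (93.088295·0.159−10.286983)/20.622063 = 0.218894
λ₂=(a−b·0.159)/D = (1.358324−10.286983·0.159)/20.622063 = -0.013447
w* = 0.218894·x + -0.013447·y:
  w_0 = 0.218894·3.1757 + -0.013447·19.2914 = 0.4357  (Chevron)
  w_1 = 0.218894·0.0567 + -0.013447·10.2170 = -0.1250  (Intel)
  w_2 = 0.218894·1.3297 + -0.013447·15.1516 = 0.0873  (Nike)
  w_3 = 0.218894·2.8303 + -0.013447·23.0638 = 0.3094  (JPMorgan)
  w_4 = 0.218894·0.1221 + -0.013447·4.8737 = -0.0388  (Lockheed)
  w_5 = 0.218894·1.7067 + -0.013447·10.2552 = 0.2357  (Unilever)
  w_6 = 0.218894·1.0659 + -0.013447·10.2356 = 0.0957  (Xerox)
Σw_i=1.0000  μᵀw=0.1590
σ²=wᵀΣw=λ₁·μ_p+λ₂ = 0.218894·0.159 + -0.013447 = 0.021357 ≈ 0.0214

0.0214


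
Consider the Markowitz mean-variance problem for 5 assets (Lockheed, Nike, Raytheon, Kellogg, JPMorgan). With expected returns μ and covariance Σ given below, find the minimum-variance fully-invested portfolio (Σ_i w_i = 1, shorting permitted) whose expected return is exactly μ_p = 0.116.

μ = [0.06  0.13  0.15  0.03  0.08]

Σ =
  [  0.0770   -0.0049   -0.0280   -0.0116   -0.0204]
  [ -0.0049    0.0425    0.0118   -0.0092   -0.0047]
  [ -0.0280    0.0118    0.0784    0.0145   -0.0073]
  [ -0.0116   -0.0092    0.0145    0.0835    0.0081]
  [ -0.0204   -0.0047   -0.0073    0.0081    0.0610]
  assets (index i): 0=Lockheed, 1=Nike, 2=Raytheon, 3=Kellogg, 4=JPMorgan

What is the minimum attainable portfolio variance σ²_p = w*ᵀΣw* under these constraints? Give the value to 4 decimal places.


p=Σ⁻¹μ = [2.6899  3.0206  2.6068  0.3503  2.7092]
q=Σ⁻¹𝟙 = [32.0792  27.6919  20.4248  13.0296  29.9693]
a=μᵀp=1.172341  b=𝟙ᵀp=11.376847  c=𝟙ᵀq=123.194824  D=ac−b²=14.993747
λ₁=(c·0.116−b)/D = (123.194824·0.116−11.376847)/14.993747 = 0.194331
λ₂=(a−b·0.116)/D = (1.172341−11.376847·0.116)/14.993747 = -0.009829
w* = 0.194331·p + -0.009829·q:
  w_0 = 0.194331·2.6899 + -0.009829·32.0792 = 0.2074  (Lockheed)
  w_1 = 0.194331·3.0206 + -0.009829·27.6919 = 0.3148  (Nike)
  w_2 = 0.194331·2.6068 + -0.009829·20.4248 = 0.3058  (Raytheon)
  w_3 = 0.194331·0.3503 + -0.009829·13.0296 = -0.0600  (Kellogg)
  w_4 = 0.194331·2.7092 + -0.009829·29.9693 = 0.2319  (JPMorgan)
Σw_i=1.0000  μᵀw=0.1160
σ²=wᵀΣw=λ₁·μ_p+λ₂ = 0.194331·0.116 + -0.009829 = 0.012713 ≈ 0.0127

0.0127
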